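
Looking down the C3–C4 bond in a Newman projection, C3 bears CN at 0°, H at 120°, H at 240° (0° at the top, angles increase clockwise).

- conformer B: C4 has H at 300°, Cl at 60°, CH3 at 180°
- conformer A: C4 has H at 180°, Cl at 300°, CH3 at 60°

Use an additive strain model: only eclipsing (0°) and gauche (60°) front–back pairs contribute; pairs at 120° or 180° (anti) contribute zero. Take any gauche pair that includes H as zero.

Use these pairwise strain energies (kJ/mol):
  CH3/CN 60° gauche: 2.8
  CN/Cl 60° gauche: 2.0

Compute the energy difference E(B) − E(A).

B (staggered): CN–Cl gauche; 2.0 = 2.0 kJ/mol.
A (staggered): CN–Cl gauche, CN–CH3 gauche; 2.0 + 2.8 = 4.8 kJ/mol.
E(B) − E(A) = 2.0 − 4.8 = -2.8 kJ/mol.

-2.8 kJ/mol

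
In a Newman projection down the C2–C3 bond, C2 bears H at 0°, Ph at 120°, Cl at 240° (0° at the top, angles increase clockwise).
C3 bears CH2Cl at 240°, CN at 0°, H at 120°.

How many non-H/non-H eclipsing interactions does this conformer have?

1

Non-H eclipsing pairs: Cl(240°)/CH2Cl(240°) — 1 interaction.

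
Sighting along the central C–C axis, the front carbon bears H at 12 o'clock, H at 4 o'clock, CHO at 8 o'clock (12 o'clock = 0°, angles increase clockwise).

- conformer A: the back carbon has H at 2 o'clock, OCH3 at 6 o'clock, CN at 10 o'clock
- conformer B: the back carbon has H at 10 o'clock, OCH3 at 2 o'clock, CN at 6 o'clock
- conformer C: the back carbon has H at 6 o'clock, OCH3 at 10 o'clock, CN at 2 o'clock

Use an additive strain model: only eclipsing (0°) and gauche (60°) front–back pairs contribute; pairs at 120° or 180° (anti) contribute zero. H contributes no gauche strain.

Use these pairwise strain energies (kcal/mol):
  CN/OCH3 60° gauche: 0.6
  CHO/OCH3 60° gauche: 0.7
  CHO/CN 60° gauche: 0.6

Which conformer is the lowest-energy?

B

A (staggered): CHO(240°)/OCH3(180°) gauche 0.7; CHO(240°)/CN(300°) gauche 0.6 → 1.3 kcal/mol.
B (staggered): CHO(240°)/CN(180°) gauche 0.6 → 0.6 kcal/mol.
C (staggered): CHO(240°)/OCH3(300°) gauche 0.7 → 0.7 kcal/mol.
B has the lowest total (0.6 kcal/mol).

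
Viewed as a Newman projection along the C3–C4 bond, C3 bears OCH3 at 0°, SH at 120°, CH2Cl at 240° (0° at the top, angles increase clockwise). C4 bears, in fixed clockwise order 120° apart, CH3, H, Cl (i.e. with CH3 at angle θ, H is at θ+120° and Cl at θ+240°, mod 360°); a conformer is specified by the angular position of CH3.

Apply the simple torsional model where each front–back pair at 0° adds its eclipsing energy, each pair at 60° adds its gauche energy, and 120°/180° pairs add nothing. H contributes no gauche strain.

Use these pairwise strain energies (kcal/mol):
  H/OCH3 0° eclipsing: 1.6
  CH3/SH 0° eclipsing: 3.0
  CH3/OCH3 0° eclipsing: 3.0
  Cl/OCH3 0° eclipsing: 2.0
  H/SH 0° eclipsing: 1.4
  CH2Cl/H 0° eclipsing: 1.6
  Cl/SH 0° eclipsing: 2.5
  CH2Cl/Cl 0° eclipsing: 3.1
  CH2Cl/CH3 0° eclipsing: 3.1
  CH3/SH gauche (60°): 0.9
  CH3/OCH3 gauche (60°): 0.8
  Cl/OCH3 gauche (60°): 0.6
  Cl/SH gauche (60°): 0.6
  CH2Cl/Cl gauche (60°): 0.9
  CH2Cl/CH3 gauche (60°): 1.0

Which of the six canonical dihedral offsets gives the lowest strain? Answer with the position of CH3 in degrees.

CH3 at 0° is eclipsed. OCH3 at 0° is eclipsed with CH3 at 0° (3.0); SH at 120° is eclipsed with H at 120° (1.4); CH2Cl at 240° is eclipsed with Cl at 240° (3.1). Total 7.5 kcal/mol.
CH3 at 60° is staggered. OCH3 at 0° is gauche with CH3 at 60° (0.8); OCH3 at 0° is gauche with Cl at 300° (0.6); SH at 120° is gauche with CH3 at 60° (0.9); CH2Cl at 240° is gauche with Cl at 300° (0.9). Total 3.2 kcal/mol.
CH3 at 120° is eclipsed. OCH3 at 0° is eclipsed with Cl at 0° (2.0); SH at 120° is eclipsed with CH3 at 120° (3.0); CH2Cl at 240° is eclipsed with H at 240° (1.6). Total 6.6 kcal/mol.
CH3 at 180° is staggered. OCH3 at 0° is gauche with Cl at 60° (0.6); SH at 120° is gauche with CH3 at 180° (0.9); SH at 120° is gauche with Cl at 60° (0.6); CH2Cl at 240° is gauche with CH3 at 180° (1.0). Total 3.1 kcal/mol.
CH3 at 240° is eclipsed. OCH3 at 0° is eclipsed with H at 0° (1.6); SH at 120° is eclipsed with Cl at 120° (2.5); CH2Cl at 240° is eclipsed with CH3 at 240° (3.1). Total 7.2 kcal/mol.
CH3 at 300° is staggered. OCH3 at 0° is gauche with CH3 at 300° (0.8); SH at 120° is gauche with Cl at 180° (0.6); CH2Cl at 240° is gauche with CH3 at 300° (1.0); CH2Cl at 240° is gauche with Cl at 180° (0.9). Total 3.3 kcal/mol.
The minimum (3.1 kcal/mol) occurs with CH3 at 180°.

180°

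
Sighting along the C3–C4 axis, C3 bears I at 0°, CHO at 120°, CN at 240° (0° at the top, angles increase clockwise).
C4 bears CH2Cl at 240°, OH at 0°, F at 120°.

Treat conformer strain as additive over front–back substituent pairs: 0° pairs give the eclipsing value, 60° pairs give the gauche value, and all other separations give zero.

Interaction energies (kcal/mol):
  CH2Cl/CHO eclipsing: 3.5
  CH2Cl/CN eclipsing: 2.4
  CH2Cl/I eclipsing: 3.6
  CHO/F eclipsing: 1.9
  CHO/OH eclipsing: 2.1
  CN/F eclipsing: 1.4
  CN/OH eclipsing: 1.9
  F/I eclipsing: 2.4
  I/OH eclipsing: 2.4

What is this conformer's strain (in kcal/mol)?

This conformer (eclipsed): I–OH eclipsed, CHO–F eclipsed, CN–CH2Cl eclipsed; 2.4 + 1.9 + 2.4 = 6.7 kcal/mol.

6.7 kcal/mol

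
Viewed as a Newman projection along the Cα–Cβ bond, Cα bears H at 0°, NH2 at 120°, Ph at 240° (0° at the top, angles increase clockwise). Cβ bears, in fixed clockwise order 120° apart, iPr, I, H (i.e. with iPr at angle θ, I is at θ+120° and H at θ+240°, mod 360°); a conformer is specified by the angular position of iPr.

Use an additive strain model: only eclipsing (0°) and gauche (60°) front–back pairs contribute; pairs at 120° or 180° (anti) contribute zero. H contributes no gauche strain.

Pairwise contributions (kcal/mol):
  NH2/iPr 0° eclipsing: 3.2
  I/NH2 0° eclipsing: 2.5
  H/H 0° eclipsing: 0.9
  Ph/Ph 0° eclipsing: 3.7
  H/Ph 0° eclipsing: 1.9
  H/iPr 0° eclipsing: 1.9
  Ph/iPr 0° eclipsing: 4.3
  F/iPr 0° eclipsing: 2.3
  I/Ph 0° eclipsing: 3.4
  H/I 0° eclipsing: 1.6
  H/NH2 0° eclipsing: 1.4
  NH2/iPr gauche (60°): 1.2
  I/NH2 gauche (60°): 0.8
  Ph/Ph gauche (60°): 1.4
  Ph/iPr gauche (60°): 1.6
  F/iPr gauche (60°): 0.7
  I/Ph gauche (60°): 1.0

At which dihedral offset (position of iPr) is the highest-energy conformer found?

120°

iPr at 0° is eclipsed. H at 0° is eclipsed with iPr at 0° (1.9); NH2 at 120° is eclipsed with I at 120° (2.5); Ph at 240° is eclipsed with H at 240° (1.9). Total 6.3 kcal/mol.
iPr at 60° is staggered. NH2 at 120° is gauche with iPr at 60° (1.2); NH2 at 120° is gauche with I at 180° (0.8); Ph at 240° is gauche with I at 180° (1.0). Total 3.0 kcal/mol.
iPr at 120° is eclipsed. H at 0° is eclipsed with H at 0° (0.9); NH2 at 120° is eclipsed with iPr at 120° (3.2); Ph at 240° is eclipsed with I at 240° (3.4). Total 7.5 kcal/mol.
iPr at 180° is staggered. NH2 at 120° is gauche with iPr at 180° (1.2); Ph at 240° is gauche with iPr at 180° (1.6); Ph at 240° is gauche with I at 300° (1.0). Total 3.8 kcal/mol.
iPr at 240° is eclipsed. H at 0° is eclipsed with I at 0° (1.6); NH2 at 120° is eclipsed with H at 120° (1.4); Ph at 240° is eclipsed with iPr at 240° (4.3). Total 7.3 kcal/mol.
iPr at 300° is staggered. NH2 at 120° is gauche with I at 60° (0.8); Ph at 240° is gauche with iPr at 300° (1.6). Total 2.4 kcal/mol.
The maximum (7.5 kcal/mol) occurs with iPr at 120°.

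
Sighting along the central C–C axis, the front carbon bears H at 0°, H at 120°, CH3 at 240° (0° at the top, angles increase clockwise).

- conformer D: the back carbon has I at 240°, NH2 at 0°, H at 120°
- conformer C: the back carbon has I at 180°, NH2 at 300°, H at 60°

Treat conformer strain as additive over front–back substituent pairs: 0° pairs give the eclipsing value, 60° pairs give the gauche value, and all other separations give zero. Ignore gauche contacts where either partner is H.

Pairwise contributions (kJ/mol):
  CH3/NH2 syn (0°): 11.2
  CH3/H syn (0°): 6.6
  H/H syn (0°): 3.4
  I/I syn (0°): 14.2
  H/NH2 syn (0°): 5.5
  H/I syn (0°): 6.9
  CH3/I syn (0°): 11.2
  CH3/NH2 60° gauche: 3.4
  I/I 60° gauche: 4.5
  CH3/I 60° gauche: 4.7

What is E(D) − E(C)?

D (eclipsed): H–NH2 eclipsed, H–H eclipsed, CH3–I eclipsed; 5.5 + 3.4 + 11.2 = 20.1 kJ/mol.
C (staggered): CH3–I gauche, CH3–NH2 gauche; 4.7 + 3.4 = 8.1 kJ/mol.
E(D) − E(C) = 20.1 − 8.1 = +12.0 kJ/mol.

+12.0 kJ/mol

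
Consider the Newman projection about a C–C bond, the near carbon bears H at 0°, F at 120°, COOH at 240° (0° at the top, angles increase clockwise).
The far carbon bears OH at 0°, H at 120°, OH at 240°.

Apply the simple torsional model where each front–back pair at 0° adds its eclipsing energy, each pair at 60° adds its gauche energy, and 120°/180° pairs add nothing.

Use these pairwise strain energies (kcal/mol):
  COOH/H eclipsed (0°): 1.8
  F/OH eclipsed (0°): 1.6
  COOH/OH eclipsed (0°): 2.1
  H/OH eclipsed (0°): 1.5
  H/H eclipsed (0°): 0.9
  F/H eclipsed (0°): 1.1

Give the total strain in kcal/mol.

This conformer (eclipsed): H(0°)/OH(0°) eclipsed 1.5; F(120°)/H(120°) eclipsed 1.1; COOH(240°)/OH(240°) eclipsed 2.1 → 4.7 kcal/mol.

4.7 kcal/mol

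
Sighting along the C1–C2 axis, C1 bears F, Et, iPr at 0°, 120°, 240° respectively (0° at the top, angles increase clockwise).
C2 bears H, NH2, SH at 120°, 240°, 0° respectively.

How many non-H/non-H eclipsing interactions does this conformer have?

2

Non-H eclipsing pairs: F(0°)/SH(0°); iPr(240°)/NH2(240°) — 2 interactions.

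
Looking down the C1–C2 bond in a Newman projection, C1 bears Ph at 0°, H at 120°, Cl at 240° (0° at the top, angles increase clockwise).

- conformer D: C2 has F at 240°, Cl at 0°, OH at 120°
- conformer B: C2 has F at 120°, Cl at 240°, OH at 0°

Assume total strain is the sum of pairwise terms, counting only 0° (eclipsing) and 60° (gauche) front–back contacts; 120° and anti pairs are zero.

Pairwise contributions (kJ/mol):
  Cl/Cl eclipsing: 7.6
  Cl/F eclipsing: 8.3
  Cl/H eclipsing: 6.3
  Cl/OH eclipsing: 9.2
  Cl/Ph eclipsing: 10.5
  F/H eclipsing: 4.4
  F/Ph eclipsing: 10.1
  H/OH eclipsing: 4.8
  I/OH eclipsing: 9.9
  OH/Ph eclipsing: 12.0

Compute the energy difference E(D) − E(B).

-0.4 kJ/mol

D (eclipsed): Ph(0°)/Cl(0°) eclipsed 10.5; H(120°)/OH(120°) eclipsed 4.8; Cl(240°)/F(240°) eclipsed 8.3 → 23.6 kJ/mol.
B (eclipsed): Ph(0°)/OH(0°) eclipsed 12.0; H(120°)/F(120°) eclipsed 4.4; Cl(240°)/Cl(240°) eclipsed 7.6 → 24.0 kJ/mol.
E(D) − E(B) = 23.6 − 24.0 = -0.4 kJ/mol.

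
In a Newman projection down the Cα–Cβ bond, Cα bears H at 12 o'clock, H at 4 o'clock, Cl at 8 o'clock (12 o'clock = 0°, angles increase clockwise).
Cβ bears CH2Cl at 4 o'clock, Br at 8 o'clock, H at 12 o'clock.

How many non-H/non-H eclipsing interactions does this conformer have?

Non-H eclipsing pairs: Cl(240°)/Br(240°) — 1 interaction.

1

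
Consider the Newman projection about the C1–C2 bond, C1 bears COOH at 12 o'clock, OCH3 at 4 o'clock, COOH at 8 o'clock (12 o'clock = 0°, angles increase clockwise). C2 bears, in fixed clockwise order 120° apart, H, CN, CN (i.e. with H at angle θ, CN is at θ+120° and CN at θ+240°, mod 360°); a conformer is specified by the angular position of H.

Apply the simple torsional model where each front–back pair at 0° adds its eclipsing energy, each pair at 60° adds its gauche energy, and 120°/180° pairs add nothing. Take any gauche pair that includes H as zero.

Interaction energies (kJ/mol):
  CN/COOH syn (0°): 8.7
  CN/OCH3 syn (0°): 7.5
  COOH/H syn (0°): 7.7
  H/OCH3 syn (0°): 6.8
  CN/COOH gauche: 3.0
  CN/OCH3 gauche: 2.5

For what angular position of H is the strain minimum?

H at 0° is eclipsed. COOH at 0° is eclipsed with H at 0° (7.7); OCH3 at 120° is eclipsed with CN at 120° (7.5); COOH at 240° is eclipsed with CN at 240° (8.7). Total 23.9 kJ/mol.
H at 60° is staggered. COOH at 0° is gauche with CN at 300° (3.0); OCH3 at 120° is gauche with CN at 180° (2.5); COOH at 240° is gauche with CN at 180° (3.0); COOH at 240° is gauche with CN at 300° (3.0). Total 11.5 kJ/mol.
H at 120° is eclipsed. COOH at 0° is eclipsed with CN at 0° (8.7); OCH3 at 120° is eclipsed with H at 120° (6.8); COOH at 240° is eclipsed with CN at 240° (8.7). Total 24.2 kJ/mol.
H at 180° is staggered. COOH at 0° is gauche with CN at 300° (3.0); COOH at 0° is gauche with CN at 60° (3.0); OCH3 at 120° is gauche with CN at 60° (2.5); COOH at 240° is gauche with CN at 300° (3.0). Total 11.5 kJ/mol.
H at 240° is eclipsed. COOH at 0° is eclipsed with CN at 0° (8.7); OCH3 at 120° is eclipsed with CN at 120° (7.5); COOH at 240° is eclipsed with H at 240° (7.7). Total 23.9 kJ/mol.
H at 300° is staggered. COOH at 0° is gauche with CN at 60° (3.0); OCH3 at 120° is gauche with CN at 60° (2.5); OCH3 at 120° is gauche with CN at 180° (2.5); COOH at 240° is gauche with CN at 180° (3.0). Total 11.0 kJ/mol.
The minimum (11.0 kJ/mol) occurs with H at 300°.

300°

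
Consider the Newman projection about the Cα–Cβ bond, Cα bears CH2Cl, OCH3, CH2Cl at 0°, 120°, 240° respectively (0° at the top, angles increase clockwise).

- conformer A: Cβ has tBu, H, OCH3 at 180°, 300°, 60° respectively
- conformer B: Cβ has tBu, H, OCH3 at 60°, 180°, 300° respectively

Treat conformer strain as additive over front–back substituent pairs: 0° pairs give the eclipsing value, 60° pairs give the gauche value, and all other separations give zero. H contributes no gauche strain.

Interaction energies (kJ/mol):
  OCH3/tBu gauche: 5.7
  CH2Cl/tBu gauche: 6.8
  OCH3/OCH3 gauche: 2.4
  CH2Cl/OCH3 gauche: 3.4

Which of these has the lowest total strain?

A (staggered): CH2Cl(0°)/OCH3(60°) gauche 3.4; OCH3(120°)/tBu(180°) gauche 5.7; OCH3(120°)/OCH3(60°) gauche 2.4; CH2Cl(240°)/tBu(180°) gauche 6.8 → 18.3 kJ/mol.
B (staggered): CH2Cl(0°)/tBu(60°) gauche 6.8; CH2Cl(0°)/OCH3(300°) gauche 3.4; OCH3(120°)/tBu(60°) gauche 5.7; CH2Cl(240°)/OCH3(300°) gauche 3.4 → 19.3 kJ/mol.
A has the lowest total (18.3 kJ/mol).

A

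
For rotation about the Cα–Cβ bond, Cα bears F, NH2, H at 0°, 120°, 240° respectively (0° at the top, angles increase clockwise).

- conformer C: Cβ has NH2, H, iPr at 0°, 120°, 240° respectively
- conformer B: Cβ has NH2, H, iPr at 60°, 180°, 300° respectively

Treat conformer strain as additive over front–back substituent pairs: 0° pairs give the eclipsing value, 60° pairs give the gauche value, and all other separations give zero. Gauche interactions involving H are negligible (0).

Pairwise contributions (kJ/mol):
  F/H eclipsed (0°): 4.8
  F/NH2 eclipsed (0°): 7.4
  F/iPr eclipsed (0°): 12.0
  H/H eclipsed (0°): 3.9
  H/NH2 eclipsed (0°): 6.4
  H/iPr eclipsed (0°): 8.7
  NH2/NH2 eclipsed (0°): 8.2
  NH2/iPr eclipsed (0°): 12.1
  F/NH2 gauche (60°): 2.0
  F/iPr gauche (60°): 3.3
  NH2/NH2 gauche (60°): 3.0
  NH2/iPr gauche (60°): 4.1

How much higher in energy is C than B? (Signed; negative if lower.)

C (eclipsed): F(0°)/NH2(0°) eclipsed 7.4; NH2(120°)/H(120°) eclipsed 6.4; H(240°)/iPr(240°) eclipsed 8.7 → 22.5 kJ/mol.
B (staggered): F(0°)/NH2(60°) gauche 2.0; F(0°)/iPr(300°) gauche 3.3; NH2(120°)/NH2(60°) gauche 3.0 → 8.3 kJ/mol.
E(C) − E(B) = 22.5 − 8.3 = +14.2 kJ/mol.

+14.2 kJ/mol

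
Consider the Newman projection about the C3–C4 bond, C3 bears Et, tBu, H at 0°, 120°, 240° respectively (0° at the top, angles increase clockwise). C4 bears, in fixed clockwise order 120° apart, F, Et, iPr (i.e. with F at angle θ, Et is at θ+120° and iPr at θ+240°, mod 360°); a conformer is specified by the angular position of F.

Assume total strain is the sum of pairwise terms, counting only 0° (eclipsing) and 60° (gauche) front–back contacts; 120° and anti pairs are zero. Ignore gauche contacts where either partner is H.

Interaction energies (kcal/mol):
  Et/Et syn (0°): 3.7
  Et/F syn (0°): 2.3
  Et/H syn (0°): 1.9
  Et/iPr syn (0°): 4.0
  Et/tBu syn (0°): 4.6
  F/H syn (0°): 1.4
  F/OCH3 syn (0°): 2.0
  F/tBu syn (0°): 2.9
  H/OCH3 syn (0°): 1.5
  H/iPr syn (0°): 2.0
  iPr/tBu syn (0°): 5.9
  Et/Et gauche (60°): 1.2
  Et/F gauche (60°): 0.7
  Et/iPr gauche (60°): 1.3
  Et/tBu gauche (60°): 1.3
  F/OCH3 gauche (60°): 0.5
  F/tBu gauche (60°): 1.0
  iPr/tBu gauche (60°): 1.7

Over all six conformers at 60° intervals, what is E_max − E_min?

6.7 kcal/mol

F at 0° is eclipsed. Et at 0° is eclipsed with F at 0° (2.3); tBu at 120° is eclipsed with Et at 120° (4.6); H at 240° is eclipsed with iPr at 240° (2.0). Total 8.9 kcal/mol.
F at 60° is staggered. Et at 0° is gauche with F at 60° (0.7); Et at 0° is gauche with iPr at 300° (1.3); tBu at 120° is gauche with F at 60° (1.0); tBu at 120° is gauche with Et at 180° (1.3). Total 4.3 kcal/mol.
F at 120° is eclipsed. Et at 0° is eclipsed with iPr at 0° (4.0); tBu at 120° is eclipsed with F at 120° (2.9); H at 240° is eclipsed with Et at 240° (1.9). Total 8.8 kcal/mol.
F at 180° is staggered. Et at 0° is gauche with Et at 300° (1.2); Et at 0° is gauche with iPr at 60° (1.3); tBu at 120° is gauche with F at 180° (1.0); tBu at 120° is gauche with iPr at 60° (1.7). Total 5.2 kcal/mol.
F at 240° is eclipsed. Et at 0° is eclipsed with Et at 0° (3.7); tBu at 120° is eclipsed with iPr at 120° (5.9); H at 240° is eclipsed with F at 240° (1.4). Total 11.0 kcal/mol.
F at 300° is staggered. Et at 0° is gauche with F at 300° (0.7); Et at 0° is gauche with Et at 60° (1.2); tBu at 120° is gauche with Et at 60° (1.3); tBu at 120° is gauche with iPr at 180° (1.7). Total 4.9 kcal/mol.
Max at 240° (11.0 kcal/mol), min at 60° (4.3 kcal/mol); barrier = 6.7 kcal/mol.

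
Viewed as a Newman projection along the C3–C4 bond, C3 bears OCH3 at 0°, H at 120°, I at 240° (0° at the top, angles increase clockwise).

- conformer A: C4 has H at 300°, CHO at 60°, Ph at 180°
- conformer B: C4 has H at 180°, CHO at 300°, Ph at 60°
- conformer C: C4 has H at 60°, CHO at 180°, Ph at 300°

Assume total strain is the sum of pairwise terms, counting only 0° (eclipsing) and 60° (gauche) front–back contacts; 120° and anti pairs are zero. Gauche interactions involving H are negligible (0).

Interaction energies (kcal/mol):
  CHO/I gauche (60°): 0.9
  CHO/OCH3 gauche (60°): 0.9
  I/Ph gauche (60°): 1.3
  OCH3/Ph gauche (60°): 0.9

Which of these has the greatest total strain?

A (staggered): OCH3–CHO gauche, I–Ph gauche; 0.9 + 1.3 = 2.2 kcal/mol.
B (staggered): OCH3–CHO gauche, OCH3–Ph gauche, I–CHO gauche; 0.9 + 0.9 + 0.9 = 2.7 kcal/mol.
C (staggered): OCH3–Ph gauche, I–CHO gauche, I–Ph gauche; 0.9 + 0.9 + 1.3 = 3.1 kcal/mol.
C has the highest total (3.1 kcal/mol).

C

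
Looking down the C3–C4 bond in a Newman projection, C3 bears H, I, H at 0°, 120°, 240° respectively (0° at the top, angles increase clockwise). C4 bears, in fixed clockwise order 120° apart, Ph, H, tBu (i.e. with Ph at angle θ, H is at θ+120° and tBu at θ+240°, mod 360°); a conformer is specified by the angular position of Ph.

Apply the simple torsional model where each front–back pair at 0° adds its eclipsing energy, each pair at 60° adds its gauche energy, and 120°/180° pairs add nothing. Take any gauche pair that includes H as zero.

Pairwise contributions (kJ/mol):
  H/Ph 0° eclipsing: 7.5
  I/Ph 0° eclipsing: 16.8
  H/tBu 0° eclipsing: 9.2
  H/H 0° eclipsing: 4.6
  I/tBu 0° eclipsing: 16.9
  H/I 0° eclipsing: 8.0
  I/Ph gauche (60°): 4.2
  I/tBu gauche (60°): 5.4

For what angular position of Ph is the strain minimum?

60°

Ph at 0° is eclipsed. H at 0° is eclipsed with Ph at 0° (7.5); I at 120° is eclipsed with H at 120° (8.0); H at 240° is eclipsed with tBu at 240° (9.2). Total 24.7 kJ/mol.
Ph at 60° is staggered. I at 120° is gauche with Ph at 60° (4.2). Total 4.2 kJ/mol.
Ph at 120° is eclipsed. H at 0° is eclipsed with tBu at 0° (9.2); I at 120° is eclipsed with Ph at 120° (16.8); H at 240° is eclipsed with H at 240° (4.6). Total 30.6 kJ/mol.
Ph at 180° is staggered. I at 120° is gauche with Ph at 180° (4.2); I at 120° is gauche with tBu at 60° (5.4). Total 9.6 kJ/mol.
Ph at 240° is eclipsed. H at 0° is eclipsed with H at 0° (4.6); I at 120° is eclipsed with tBu at 120° (16.9); H at 240° is eclipsed with Ph at 240° (7.5). Total 29.0 kJ/mol.
Ph at 300° is staggered. I at 120° is gauche with tBu at 180° (5.4). Total 5.4 kJ/mol.
The minimum (4.2 kJ/mol) occurs with Ph at 60°.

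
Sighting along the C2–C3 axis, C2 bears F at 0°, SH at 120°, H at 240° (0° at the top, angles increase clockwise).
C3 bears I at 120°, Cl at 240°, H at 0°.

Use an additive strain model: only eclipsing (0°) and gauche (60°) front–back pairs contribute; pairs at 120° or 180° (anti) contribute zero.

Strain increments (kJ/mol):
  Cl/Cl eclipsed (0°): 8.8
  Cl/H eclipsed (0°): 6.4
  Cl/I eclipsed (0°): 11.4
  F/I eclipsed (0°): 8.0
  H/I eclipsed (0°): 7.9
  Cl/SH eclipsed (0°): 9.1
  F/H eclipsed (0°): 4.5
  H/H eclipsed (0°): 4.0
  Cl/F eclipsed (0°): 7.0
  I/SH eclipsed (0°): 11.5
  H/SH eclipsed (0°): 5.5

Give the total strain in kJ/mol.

22.4 kJ/mol

This conformer (eclipsed): F(0°)/H(0°) eclipsed 4.5; SH(120°)/I(120°) eclipsed 11.5; H(240°)/Cl(240°) eclipsed 6.4 → 22.4 kJ/mol.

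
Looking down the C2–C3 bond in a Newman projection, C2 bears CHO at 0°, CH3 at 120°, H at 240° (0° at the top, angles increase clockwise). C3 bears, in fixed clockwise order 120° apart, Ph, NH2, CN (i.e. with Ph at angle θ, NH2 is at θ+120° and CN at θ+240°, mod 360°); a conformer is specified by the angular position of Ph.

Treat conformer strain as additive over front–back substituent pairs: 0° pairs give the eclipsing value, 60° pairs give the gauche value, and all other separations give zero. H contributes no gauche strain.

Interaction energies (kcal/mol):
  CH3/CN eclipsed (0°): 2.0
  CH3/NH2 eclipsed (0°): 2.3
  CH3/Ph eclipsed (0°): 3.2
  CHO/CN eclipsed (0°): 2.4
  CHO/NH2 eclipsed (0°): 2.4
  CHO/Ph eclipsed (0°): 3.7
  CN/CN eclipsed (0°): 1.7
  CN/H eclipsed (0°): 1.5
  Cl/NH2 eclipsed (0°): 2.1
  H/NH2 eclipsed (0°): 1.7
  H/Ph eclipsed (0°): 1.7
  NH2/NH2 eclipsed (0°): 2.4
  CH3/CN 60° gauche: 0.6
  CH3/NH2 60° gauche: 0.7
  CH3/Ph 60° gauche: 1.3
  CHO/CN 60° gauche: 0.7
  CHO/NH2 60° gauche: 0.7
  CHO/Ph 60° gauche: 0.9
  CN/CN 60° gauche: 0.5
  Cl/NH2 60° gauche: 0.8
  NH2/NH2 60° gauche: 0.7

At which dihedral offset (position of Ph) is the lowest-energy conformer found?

300°

Ph at 0° (eclipsed): CHO(0°)/Ph(0°) eclipsed 3.7; CH3(120°)/NH2(120°) eclipsed 2.3; H(240°)/CN(240°) eclipsed 1.5 → 7.5 kcal/mol.
Ph at 60° (staggered): CHO(0°)/Ph(60°) gauche 0.9; CHO(0°)/CN(300°) gauche 0.7; CH3(120°)/Ph(60°) gauche 1.3; CH3(120°)/NH2(180°) gauche 0.7 → 3.6 kcal/mol.
Ph at 120° (eclipsed): CHO(0°)/CN(0°) eclipsed 2.4; CH3(120°)/Ph(120°) eclipsed 3.2; H(240°)/NH2(240°) eclipsed 1.7 → 7.3 kcal/mol.
Ph at 180° (staggered): CHO(0°)/NH2(300°) gauche 0.7; CHO(0°)/CN(60°) gauche 0.7; CH3(120°)/Ph(180°) gauche 1.3; CH3(120°)/CN(60°) gauche 0.6 → 3.3 kcal/mol.
Ph at 240° (eclipsed): CHO(0°)/NH2(0°) eclipsed 2.4; CH3(120°)/CN(120°) eclipsed 2.0; H(240°)/Ph(240°) eclipsed 1.7 → 6.1 kcal/mol.
Ph at 300° (staggered): CHO(0°)/Ph(300°) gauche 0.9; CHO(0°)/NH2(60°) gauche 0.7; CH3(120°)/NH2(60°) gauche 0.7; CH3(120°)/CN(180°) gauche 0.6 → 2.9 kcal/mol.
The minimum (2.9 kcal/mol) occurs with Ph at 300°.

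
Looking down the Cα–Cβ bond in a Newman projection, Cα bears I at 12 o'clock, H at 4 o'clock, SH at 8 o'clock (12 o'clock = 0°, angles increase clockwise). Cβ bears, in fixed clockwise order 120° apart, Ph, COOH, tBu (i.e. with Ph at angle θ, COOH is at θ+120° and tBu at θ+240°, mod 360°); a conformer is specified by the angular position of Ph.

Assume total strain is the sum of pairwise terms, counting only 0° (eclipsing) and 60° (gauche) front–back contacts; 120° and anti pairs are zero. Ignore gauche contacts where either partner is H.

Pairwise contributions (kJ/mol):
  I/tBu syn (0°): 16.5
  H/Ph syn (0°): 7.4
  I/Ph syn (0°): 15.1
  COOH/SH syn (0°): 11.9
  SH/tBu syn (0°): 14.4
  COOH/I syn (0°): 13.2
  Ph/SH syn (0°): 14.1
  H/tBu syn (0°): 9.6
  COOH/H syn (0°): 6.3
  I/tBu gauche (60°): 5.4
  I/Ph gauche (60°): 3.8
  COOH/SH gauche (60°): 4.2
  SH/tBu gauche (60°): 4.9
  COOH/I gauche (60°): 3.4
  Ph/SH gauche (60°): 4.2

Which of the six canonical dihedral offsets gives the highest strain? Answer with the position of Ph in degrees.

240°

Ph at 0° (eclipsed): I–Ph eclipsed, H–COOH eclipsed, SH–tBu eclipsed; 15.1 + 6.3 + 14.4 = 35.8 kJ/mol.
Ph at 60° (staggered): I–Ph gauche, I–tBu gauche, SH–COOH gauche, SH–tBu gauche; 3.8 + 5.4 + 4.2 + 4.9 = 18.3 kJ/mol.
Ph at 120° (eclipsed): I–tBu eclipsed, H–Ph eclipsed, SH–COOH eclipsed; 16.5 + 7.4 + 11.9 = 35.8 kJ/mol.
Ph at 180° (staggered): I–COOH gauche, I–tBu gauche, SH–Ph gauche, SH–COOH gauche; 3.4 + 5.4 + 4.2 + 4.2 = 17.2 kJ/mol.
Ph at 240° (eclipsed): I–COOH eclipsed, H–tBu eclipsed, SH–Ph eclipsed; 13.2 + 9.6 + 14.1 = 36.9 kJ/mol.
Ph at 300° (staggered): I–Ph gauche, I–COOH gauche, SH–Ph gauche, SH–tBu gauche; 3.8 + 3.4 + 4.2 + 4.9 = 16.3 kJ/mol.
The maximum (36.9 kJ/mol) occurs with Ph at 240°.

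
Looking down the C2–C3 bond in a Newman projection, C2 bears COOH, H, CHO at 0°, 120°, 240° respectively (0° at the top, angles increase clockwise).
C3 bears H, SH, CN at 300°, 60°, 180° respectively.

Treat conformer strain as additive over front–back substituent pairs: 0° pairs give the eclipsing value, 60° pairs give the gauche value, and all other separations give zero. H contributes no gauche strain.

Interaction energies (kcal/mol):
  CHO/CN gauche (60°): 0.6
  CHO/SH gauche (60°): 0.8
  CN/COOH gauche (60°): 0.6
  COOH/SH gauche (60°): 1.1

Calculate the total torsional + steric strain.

1.7 kcal/mol

This conformer is staggered. COOH at 0° is gauche with SH at 60° (1.1); CHO at 240° is gauche with CN at 180° (0.6). Total 1.7 kcal/mol.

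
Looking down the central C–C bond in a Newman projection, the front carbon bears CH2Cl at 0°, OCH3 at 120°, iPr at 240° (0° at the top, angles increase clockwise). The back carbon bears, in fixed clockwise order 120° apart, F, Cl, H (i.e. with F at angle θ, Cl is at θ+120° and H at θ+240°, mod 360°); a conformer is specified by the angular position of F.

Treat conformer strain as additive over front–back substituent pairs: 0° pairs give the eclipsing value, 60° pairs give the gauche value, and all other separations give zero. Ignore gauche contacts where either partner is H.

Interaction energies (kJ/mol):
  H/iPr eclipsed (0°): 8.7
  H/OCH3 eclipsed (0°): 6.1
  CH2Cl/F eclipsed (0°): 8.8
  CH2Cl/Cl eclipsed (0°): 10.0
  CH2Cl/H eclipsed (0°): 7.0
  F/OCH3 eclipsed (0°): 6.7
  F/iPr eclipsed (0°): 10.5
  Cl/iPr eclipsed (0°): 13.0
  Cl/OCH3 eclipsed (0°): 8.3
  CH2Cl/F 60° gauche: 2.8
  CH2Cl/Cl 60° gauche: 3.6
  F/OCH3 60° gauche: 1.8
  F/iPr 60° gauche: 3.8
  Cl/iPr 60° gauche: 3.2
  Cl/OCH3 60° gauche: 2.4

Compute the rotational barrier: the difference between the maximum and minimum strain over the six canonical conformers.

16.5 kJ/mol

F at 0° (eclipsed): CH2Cl–F eclipsed, OCH3–Cl eclipsed, iPr–H eclipsed; 8.8 + 8.3 + 8.7 = 25.8 kJ/mol.
F at 60° (staggered): CH2Cl–F gauche, OCH3–F gauche, OCH3–Cl gauche, iPr–Cl gauche; 2.8 + 1.8 + 2.4 + 3.2 = 10.2 kJ/mol.
F at 120° (eclipsed): CH2Cl–H eclipsed, OCH3–F eclipsed, iPr–Cl eclipsed; 7.0 + 6.7 + 13.0 = 26.7 kJ/mol.
F at 180° (staggered): CH2Cl–Cl gauche, OCH3–F gauche, iPr–F gauche, iPr–Cl gauche; 3.6 + 1.8 + 3.8 + 3.2 = 12.4 kJ/mol.
F at 240° (eclipsed): CH2Cl–Cl eclipsed, OCH3–H eclipsed, iPr–F eclipsed; 10.0 + 6.1 + 10.5 = 26.6 kJ/mol.
F at 300° (staggered): CH2Cl–F gauche, CH2Cl–Cl gauche, OCH3–Cl gauche, iPr–F gauche; 2.8 + 3.6 + 2.4 + 3.8 = 12.6 kJ/mol.
Max at 120° (26.7 kJ/mol), min at 60° (10.2 kJ/mol); barrier = 16.5 kJ/mol.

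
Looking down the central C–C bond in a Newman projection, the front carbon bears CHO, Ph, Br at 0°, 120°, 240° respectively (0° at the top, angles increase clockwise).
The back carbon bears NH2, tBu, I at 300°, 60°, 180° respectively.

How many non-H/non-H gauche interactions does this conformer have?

6

Non-H gauche pairs: CHO(0°)/NH2(300°); CHO(0°)/tBu(60°); Ph(120°)/tBu(60°); Ph(120°)/I(180°); Br(240°)/NH2(300°); Br(240°)/I(180°) — 6 interactions.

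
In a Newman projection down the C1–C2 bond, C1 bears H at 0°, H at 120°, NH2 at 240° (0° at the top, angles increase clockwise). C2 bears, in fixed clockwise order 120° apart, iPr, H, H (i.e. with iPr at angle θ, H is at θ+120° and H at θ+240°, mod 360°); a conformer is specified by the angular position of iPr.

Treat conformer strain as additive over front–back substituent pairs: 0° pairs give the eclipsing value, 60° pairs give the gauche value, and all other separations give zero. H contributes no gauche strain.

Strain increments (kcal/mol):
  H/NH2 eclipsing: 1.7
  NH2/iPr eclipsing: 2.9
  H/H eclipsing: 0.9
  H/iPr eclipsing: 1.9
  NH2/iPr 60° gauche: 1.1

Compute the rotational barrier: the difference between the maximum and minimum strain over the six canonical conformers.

iPr at 0° (eclipsed): H(0°)/iPr(0°) eclipsed 1.9; H(120°)/H(120°) eclipsed 0.9; NH2(240°)/H(240°) eclipsed 1.7 → 4.5 kcal/mol.
iPr at 60° (staggered): no non-H gauche contacts → 0.0 kcal/mol.
iPr at 120° (eclipsed): H(0°)/H(0°) eclipsed 0.9; H(120°)/iPr(120°) eclipsed 1.9; NH2(240°)/H(240°) eclipsed 1.7 → 4.5 kcal/mol.
iPr at 180° (staggered): NH2(240°)/iPr(180°) gauche 1.1 → 1.1 kcal/mol.
iPr at 240° (eclipsed): H(0°)/H(0°) eclipsed 0.9; H(120°)/H(120°) eclipsed 0.9; NH2(240°)/iPr(240°) eclipsed 2.9 → 4.7 kcal/mol.
iPr at 300° (staggered): NH2(240°)/iPr(300°) gauche 1.1 → 1.1 kcal/mol.
Max at 240° (4.7 kcal/mol), min at 60° (0.0 kcal/mol); barrier = 4.7 kcal/mol.

4.7 kcal/mol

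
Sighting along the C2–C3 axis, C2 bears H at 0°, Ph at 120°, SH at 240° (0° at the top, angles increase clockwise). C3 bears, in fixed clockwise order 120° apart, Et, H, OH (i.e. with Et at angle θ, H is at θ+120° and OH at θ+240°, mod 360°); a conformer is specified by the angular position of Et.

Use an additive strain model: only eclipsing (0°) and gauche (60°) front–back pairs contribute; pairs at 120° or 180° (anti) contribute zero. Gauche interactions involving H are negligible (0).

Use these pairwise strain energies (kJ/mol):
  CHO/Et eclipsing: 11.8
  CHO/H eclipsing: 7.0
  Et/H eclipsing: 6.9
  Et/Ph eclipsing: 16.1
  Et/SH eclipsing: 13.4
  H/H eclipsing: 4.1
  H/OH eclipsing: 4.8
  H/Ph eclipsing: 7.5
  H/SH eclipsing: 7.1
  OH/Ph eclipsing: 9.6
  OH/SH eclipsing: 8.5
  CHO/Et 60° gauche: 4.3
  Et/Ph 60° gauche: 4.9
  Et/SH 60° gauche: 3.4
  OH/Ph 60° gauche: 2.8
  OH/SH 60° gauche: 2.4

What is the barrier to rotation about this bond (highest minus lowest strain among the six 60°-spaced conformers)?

20.7 kJ/mol

Et at 0° (eclipsed): H(0°)/Et(0°) eclipsed 6.9; Ph(120°)/H(120°) eclipsed 7.5; SH(240°)/OH(240°) eclipsed 8.5 → 22.9 kJ/mol.
Et at 60° (staggered): Ph(120°)/Et(60°) gauche 4.9; SH(240°)/OH(300°) gauche 2.4 → 7.3 kJ/mol.
Et at 120° (eclipsed): H(0°)/OH(0°) eclipsed 4.8; Ph(120°)/Et(120°) eclipsed 16.1; SH(240°)/H(240°) eclipsed 7.1 → 28.0 kJ/mol.
Et at 180° (staggered): Ph(120°)/Et(180°) gauche 4.9; Ph(120°)/OH(60°) gauche 2.8; SH(240°)/Et(180°) gauche 3.4 → 11.1 kJ/mol.
Et at 240° (eclipsed): H(0°)/H(0°) eclipsed 4.1; Ph(120°)/OH(120°) eclipsed 9.6; SH(240°)/Et(240°) eclipsed 13.4 → 27.1 kJ/mol.
Et at 300° (staggered): Ph(120°)/OH(180°) gauche 2.8; SH(240°)/Et(300°) gauche 3.4; SH(240°)/OH(180°) gauche 2.4 → 8.6 kJ/mol.
Max at 120° (28.0 kJ/mol), min at 60° (7.3 kJ/mol); barrier = 20.7 kJ/mol.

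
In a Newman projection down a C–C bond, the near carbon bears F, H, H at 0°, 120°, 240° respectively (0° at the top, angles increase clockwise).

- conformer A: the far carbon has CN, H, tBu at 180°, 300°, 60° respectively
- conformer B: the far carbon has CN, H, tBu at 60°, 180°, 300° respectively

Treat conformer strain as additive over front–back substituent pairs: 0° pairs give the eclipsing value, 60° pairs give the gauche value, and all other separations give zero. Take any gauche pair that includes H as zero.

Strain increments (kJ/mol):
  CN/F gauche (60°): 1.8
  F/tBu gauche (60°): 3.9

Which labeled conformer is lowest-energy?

A is staggered. F at 0° is gauche with tBu at 60° (3.9). Total 3.9 kJ/mol.
B is staggered. F at 0° is gauche with CN at 60° (1.8); F at 0° is gauche with tBu at 300° (3.9). Total 5.7 kJ/mol.
A has the lowest total (3.9 kJ/mol).

A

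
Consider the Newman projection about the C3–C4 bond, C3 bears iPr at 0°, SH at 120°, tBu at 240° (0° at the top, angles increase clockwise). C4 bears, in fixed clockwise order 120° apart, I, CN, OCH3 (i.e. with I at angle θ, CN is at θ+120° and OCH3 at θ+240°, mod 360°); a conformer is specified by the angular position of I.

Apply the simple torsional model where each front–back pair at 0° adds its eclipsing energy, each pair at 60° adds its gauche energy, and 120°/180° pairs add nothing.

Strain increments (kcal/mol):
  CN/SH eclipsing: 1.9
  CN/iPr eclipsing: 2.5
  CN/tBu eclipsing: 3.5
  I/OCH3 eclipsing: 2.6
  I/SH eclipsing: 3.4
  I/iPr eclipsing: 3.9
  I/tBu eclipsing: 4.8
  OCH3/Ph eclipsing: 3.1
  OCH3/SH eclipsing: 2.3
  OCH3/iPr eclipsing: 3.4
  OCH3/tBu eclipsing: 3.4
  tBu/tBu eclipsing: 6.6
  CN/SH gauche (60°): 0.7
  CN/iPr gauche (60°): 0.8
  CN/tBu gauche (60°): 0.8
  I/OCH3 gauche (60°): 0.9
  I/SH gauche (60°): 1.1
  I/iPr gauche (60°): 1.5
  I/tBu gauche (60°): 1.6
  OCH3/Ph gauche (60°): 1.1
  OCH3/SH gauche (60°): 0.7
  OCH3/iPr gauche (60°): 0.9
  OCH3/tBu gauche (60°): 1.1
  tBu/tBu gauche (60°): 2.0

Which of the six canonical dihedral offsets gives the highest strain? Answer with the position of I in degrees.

120°

I at 0° (eclipsed): iPr(0°)/I(0°) eclipsed 3.9; SH(120°)/CN(120°) eclipsed 1.9; tBu(240°)/OCH3(240°) eclipsed 3.4 → 9.2 kcal/mol.
I at 60° (staggered): iPr(0°)/I(60°) gauche 1.5; iPr(0°)/OCH3(300°) gauche 0.9; SH(120°)/I(60°) gauche 1.1; SH(120°)/CN(180°) gauche 0.7; tBu(240°)/CN(180°) gauche 0.8; tBu(240°)/OCH3(300°) gauche 1.1 → 6.1 kcal/mol.
I at 120° (eclipsed): iPr(0°)/OCH3(0°) eclipsed 3.4; SH(120°)/I(120°) eclipsed 3.4; tBu(240°)/CN(240°) eclipsed 3.5 → 10.3 kcal/mol.
I at 180° (staggered): iPr(0°)/CN(300°) gauche 0.8; iPr(0°)/OCH3(60°) gauche 0.9; SH(120°)/I(180°) gauche 1.1; SH(120°)/OCH3(60°) gauche 0.7; tBu(240°)/I(180°) gauche 1.6; tBu(240°)/CN(300°) gauche 0.8 → 5.9 kcal/mol.
I at 240° (eclipsed): iPr(0°)/CN(0°) eclipsed 2.5; SH(120°)/OCH3(120°) eclipsed 2.3; tBu(240°)/I(240°) eclipsed 4.8 → 9.6 kcal/mol.
I at 300° (staggered): iPr(0°)/I(300°) gauche 1.5; iPr(0°)/CN(60°) gauche 0.8; SH(120°)/CN(60°) gauche 0.7; SH(120°)/OCH3(180°) gauche 0.7; tBu(240°)/I(300°) gauche 1.6; tBu(240°)/OCH3(180°) gauche 1.1 → 6.4 kcal/mol.
The maximum (10.3 kcal/mol) occurs with I at 120°.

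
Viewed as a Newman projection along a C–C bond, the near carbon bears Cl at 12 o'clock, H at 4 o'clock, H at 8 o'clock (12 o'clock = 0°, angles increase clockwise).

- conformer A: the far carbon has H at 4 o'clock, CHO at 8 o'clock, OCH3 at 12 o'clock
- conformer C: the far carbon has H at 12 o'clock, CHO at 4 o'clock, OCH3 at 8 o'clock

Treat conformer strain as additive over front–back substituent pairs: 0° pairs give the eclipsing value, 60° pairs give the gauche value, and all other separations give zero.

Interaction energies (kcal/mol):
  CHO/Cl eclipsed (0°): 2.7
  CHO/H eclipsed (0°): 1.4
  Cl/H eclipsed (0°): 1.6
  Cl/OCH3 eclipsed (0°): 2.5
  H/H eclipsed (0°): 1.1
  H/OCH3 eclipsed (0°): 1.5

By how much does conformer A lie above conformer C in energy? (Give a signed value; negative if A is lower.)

+0.5 kcal/mol

A (eclipsed): Cl(0°)/OCH3(0°) eclipsed 2.5; H(120°)/H(120°) eclipsed 1.1; H(240°)/CHO(240°) eclipsed 1.4 → 5.0 kcal/mol.
C (eclipsed): Cl(0°)/H(0°) eclipsed 1.6; H(120°)/CHO(120°) eclipsed 1.4; H(240°)/OCH3(240°) eclipsed 1.5 → 4.5 kcal/mol.
E(A) − E(C) = 5.0 − 4.5 = +0.5 kcal/mol.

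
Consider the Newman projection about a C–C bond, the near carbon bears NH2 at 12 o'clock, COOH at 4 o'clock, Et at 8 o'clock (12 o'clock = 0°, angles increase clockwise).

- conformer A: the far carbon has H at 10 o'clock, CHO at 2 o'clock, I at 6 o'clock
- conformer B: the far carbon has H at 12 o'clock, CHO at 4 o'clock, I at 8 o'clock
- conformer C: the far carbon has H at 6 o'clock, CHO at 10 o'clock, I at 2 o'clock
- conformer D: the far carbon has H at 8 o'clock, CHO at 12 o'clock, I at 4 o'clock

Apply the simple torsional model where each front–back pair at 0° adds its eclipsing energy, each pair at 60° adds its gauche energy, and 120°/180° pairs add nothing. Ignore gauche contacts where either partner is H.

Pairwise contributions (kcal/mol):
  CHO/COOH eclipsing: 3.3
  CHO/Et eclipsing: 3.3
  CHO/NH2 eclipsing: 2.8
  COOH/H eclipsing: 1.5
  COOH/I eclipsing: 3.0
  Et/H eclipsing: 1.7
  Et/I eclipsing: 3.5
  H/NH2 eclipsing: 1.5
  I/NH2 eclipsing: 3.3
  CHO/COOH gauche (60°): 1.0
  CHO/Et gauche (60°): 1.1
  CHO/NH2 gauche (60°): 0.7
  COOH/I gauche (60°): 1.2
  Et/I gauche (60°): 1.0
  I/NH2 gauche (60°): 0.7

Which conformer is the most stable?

A is staggered. NH2 at 0° is gauche with CHO at 60° (0.7); COOH at 120° is gauche with CHO at 60° (1.0); COOH at 120° is gauche with I at 180° (1.2); Et at 240° is gauche with I at 180° (1.0). Total 3.9 kcal/mol.
B is eclipsed. NH2 at 0° is eclipsed with H at 0° (1.5); COOH at 120° is eclipsed with CHO at 120° (3.3); Et at 240° is eclipsed with I at 240° (3.5). Total 8.3 kcal/mol.
C is staggered. NH2 at 0° is gauche with CHO at 300° (0.7); NH2 at 0° is gauche with I at 60° (0.7); COOH at 120° is gauche with I at 60° (1.2); Et at 240° is gauche with CHO at 300° (1.1). Total 3.7 kcal/mol.
D is eclipsed. NH2 at 0° is eclipsed with CHO at 0° (2.8); COOH at 120° is eclipsed with I at 120° (3.0); Et at 240° is eclipsed with H at 240° (1.7). Total 7.5 kcal/mol.
C has the lowest total (3.7 kcal/mol).

C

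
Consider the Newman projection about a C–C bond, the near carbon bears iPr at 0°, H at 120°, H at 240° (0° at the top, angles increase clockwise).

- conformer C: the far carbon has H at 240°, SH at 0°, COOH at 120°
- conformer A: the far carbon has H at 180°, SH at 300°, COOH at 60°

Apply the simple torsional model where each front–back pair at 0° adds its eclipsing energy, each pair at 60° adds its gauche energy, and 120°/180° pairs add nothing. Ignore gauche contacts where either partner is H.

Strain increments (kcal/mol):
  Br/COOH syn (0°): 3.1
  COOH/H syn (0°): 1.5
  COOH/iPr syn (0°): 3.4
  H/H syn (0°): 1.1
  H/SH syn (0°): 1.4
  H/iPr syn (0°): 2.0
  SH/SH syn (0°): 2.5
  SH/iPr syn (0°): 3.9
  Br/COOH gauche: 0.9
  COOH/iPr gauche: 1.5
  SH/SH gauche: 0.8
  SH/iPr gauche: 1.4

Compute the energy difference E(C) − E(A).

C (eclipsed): iPr–SH eclipsed, H–COOH eclipsed, H–H eclipsed; 3.9 + 1.5 + 1.1 = 6.5 kcal/mol.
A (staggered): iPr–SH gauche, iPr–COOH gauche; 1.4 + 1.5 = 2.9 kcal/mol.
E(C) − E(A) = 6.5 − 2.9 = +3.6 kcal/mol.

+3.6 kcal/mol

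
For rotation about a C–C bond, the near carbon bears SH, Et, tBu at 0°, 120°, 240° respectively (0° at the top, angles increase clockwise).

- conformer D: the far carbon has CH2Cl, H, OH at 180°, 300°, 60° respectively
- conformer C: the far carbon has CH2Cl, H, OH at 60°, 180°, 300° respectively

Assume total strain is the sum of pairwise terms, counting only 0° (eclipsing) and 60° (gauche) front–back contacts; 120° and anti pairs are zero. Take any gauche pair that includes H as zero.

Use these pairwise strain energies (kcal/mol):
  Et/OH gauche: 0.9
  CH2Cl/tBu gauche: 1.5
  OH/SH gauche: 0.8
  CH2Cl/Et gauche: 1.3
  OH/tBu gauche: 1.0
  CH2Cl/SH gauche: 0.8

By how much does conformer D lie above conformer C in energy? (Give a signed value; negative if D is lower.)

D (staggered): SH–OH gauche, Et–CH2Cl gauche, Et–OH gauche, tBu–CH2Cl gauche; 0.8 + 1.3 + 0.9 + 1.5 = 4.5 kcal/mol.
C (staggered): SH–CH2Cl gauche, SH–OH gauche, Et–CH2Cl gauche, tBu–OH gauche; 0.8 + 0.8 + 1.3 + 1.0 = 3.9 kcal/mol.
E(D) − E(C) = 4.5 − 3.9 = +0.6 kcal/mol.

+0.6 kcal/mol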